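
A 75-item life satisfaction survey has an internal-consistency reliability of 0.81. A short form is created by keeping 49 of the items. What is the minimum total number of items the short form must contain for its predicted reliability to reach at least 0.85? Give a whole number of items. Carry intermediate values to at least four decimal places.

100

First, r for the 49-item form: n = 49/75 = 0.6533, so r_49 = 0.6533·0.81/(1 + (0.6533 − 1)·0.81) = 0.7358
Then solve for n' with r_old = 0.7358, r_target = 0.85: n' = 0.85(1 − 0.7358)/[0.7358(1 − 0.85)] = 2.0347
Items = 2.0347 × 49 ≈ 99.70 → 100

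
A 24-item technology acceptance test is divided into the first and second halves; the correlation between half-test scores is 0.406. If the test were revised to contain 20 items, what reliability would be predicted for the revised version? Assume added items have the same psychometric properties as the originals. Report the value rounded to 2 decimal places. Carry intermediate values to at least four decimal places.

0.53

Spearman-Brown correction (n = 2): r_full = 2·0.406/(1 + 0.406) = 0.5775
Length factor from 24 to 20 items: n = 20/24 = 0.8333
r_new = n·r_full / (1 + (n − 1)·r_full) = 0.4812 / 0.9037 ≈ 0.5325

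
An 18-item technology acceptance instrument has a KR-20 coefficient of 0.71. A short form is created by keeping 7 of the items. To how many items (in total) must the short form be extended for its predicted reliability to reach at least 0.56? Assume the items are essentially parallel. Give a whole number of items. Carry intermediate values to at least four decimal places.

10

Short-form reliability: n = 7/18 = 0.3889; r_7 = n·r/(1+(n−1)r) ≈ 0.4877
Then solve for n' with r_old = 0.4877, r_target = 0.56: n' = 0.56(1 − 0.4877)/[0.4877(1 − 0.56)] = 1.3369
Total items = 1.3369 × 7 = 9.36, rounded up to 10.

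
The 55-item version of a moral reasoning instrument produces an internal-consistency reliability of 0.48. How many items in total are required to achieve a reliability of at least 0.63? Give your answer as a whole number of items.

102

n = 0.63(1 − 0.48) / [0.48(1 − 0.63)]
  = 0.3276 / 0.1776 = 1.8446
Items needed = n × 55 = 1.8446 × 55 ≈ 101.45 → round up to 102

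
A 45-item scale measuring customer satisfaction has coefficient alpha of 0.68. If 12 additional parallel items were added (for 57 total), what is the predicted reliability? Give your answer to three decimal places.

Length ratio n = 57/45 = 1.2667
Apply the Spearman-Brown prophecy formula, r' = nr / [1 + (n − 1)r]:
r_new = (1.2667 × 0.68) / (1 + (1.2667 − 1) × 0.68)
     = 0.8614 / 1.1814 = 0.7291

0.729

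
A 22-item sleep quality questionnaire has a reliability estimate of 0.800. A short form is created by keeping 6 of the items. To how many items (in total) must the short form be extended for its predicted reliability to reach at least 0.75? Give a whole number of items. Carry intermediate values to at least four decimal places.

Short-form reliability: n = 6/22 = 0.2727; r_6 = n·r/(1+(n−1)r) ≈ 0.5217
Then solve for n' with r_old = 0.5217, r_target = 0.75: n' = 0.75(1 − 0.5217)/[0.5217(1 − 0.75)] = 2.7504
Items = 2.7504 × 6 ≈ 16.50 → 17

17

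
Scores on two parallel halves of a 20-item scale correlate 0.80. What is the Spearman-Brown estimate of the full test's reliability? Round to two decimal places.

0.89

Apply the Spearman-Brown correction with n = 2:
r_full = 2(0.80) / (1 + 0.80)
       = 1.6000 / 1.8000 = 0.8889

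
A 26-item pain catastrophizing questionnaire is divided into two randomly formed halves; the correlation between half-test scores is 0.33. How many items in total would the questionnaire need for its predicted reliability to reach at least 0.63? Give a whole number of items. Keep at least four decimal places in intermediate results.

45

Corrected full-test reliability: r_full = 2 × 0.33 / (1 + 0.33) ≈ 0.4962
n = r_tgt(1 − r_full) / [r_full(1 − r_tgt)] = 0.63 × 0.5038 / (0.4962 × 0.37) ≈ 1.7288
Required items = 1.7288 × 26 = 44.95, so 45 items.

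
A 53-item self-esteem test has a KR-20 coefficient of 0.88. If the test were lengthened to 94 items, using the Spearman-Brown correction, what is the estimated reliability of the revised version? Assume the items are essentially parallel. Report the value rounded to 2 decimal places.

Length ratio n = 94/53 = 1.7736
By Spearman-Brown, r_new = n r / (1 + (n − 1) r).
r_new = (1.7736 × 0.88) / (1 + (1.7736 − 1) × 0.88)
     = 1.5608 / 1.6808 = 0.9286

0.93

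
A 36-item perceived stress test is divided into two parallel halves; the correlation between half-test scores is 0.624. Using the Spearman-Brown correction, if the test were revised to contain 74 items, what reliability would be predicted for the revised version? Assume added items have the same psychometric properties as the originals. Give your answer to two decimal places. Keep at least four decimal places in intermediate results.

0.87

Full-test reliability from the split-half r: r_full = 2(0.624)/(1 + 0.624) = 0.7685
Then adjust to 74 items: n = 74/36 = 2.0556
r_new = n·r_full / (1 + (n − 1)·r_full) = 1.5797 / 1.8112 ≈ 0.8722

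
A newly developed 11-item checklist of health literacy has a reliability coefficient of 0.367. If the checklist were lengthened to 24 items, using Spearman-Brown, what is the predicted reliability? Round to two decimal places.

Length ratio n = 24/11 = 2.1818
r_new = (2.1818 × 0.367) / (1 + (2.1818 − 1) × 0.367)
r_new = 0.8007 / 1.4337 ≈ 0.5585

0.56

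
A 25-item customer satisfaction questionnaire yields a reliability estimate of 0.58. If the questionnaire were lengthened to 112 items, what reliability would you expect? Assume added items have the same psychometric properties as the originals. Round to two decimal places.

0.86

Length ratio n = 112/25 = 4.48
By Spearman-Brown, r_new = n r / (1 + (n − 1) r).
r_new = 4.48·0.58 / [1 + (4.48 − 1)·0.58]
r_new = 2.5984 / 3.0184 ≈ 0.8609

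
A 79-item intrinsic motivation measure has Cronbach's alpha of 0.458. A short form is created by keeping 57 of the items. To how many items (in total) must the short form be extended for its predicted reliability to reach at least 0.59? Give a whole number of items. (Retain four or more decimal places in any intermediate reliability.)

135

First, r for the 57-item form: n = 57/79 = 0.7215, so r_57 = 0.7215·0.458/(1 + (0.7215 − 1)·0.458) = 0.3788
Then solve for n' with r_old = 0.3788, r_target = 0.59: n' = 0.59(1 − 0.3788)/[0.3788(1 − 0.59)] = 2.3599
Items = 2.3599 × 57 ≈ 134.51 → 135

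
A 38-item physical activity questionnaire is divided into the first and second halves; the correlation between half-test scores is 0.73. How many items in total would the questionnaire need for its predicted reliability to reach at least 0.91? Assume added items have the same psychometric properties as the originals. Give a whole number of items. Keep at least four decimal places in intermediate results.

r_full = 2(0.73)/(1 + 0.73) = 0.8439
n = r_tgt(1 − r_full) / [r_full(1 − r_tgt)] = 0.91 × 0.1561 / (0.8439 × 0.09) ≈ 1.8703
Items = 1.8703 × 38 ≈ 71.07 → 72

72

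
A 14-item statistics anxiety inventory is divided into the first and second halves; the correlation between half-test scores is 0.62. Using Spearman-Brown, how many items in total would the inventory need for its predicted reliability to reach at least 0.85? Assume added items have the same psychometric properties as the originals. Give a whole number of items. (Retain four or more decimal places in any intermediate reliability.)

25

Corrected full-test reliability: r_full = 2 × 0.62 / (1 + 0.62) ≈ 0.7654
Solve Spearman-Brown for n: n = 0.85(1 − 0.7654) / [0.7654(1 − 0.85)] = 1.7369
Required items = 1.7369 × 14 = 24.32, so 25 items.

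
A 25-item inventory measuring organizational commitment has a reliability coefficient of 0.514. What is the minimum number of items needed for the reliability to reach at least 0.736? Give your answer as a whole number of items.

n = [0.736 × 0.486] / [0.514 × 0.264]
n = 0.357696 / 0.135696 ≈ 2.6360
Items needed = n × 25 = 2.6360 × 25 ≈ 65.90 → round up to 66

66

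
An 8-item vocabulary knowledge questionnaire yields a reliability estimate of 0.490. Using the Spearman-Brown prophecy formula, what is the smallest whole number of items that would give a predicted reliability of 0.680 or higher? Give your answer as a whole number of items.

18

n = 0.680 × (1 − 0.490) / [ 0.490 × (1 − 0.680) ]
  = 0.346800 / 0.156800 = 2.2117
2.2117 × 8 = 17.69 → 18 items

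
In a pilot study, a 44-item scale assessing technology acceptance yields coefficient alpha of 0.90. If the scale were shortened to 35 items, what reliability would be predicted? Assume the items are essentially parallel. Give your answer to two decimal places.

The new length is 35/44 = 0.7955 times the old.
r_new = 0.7955·0.90 / [1 + (0.7955 − 1)·0.90]
     = 0.7159 / 0.8159 = 0.8774

0.88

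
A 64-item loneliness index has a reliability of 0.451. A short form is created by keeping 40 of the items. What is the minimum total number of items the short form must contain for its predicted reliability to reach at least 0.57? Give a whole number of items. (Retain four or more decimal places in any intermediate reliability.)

First, r for the 40-item form: n = 40/64 = 0.6250, so r_40 = 0.6250·0.451/(1 + (0.6250 − 1)·0.451) = 0.3393
Then solve for n' with r_old = 0.3393, r_target = 0.57: n' = 0.57(1 − 0.3393)/[0.3393(1 − 0.57)] = 2.5812
Items = 2.5812 × 40 ≈ 103.25 → 104

104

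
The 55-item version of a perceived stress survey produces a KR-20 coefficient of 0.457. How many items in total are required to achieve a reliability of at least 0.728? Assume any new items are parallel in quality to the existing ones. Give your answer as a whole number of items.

n = 0.728 × (1 − 0.457) / [ 0.457 × (1 − 0.728) ]
  = 0.395304 / 0.124304 = 3.1801
Items needed = n × 55 = 3.1801 × 55 ≈ 174.91 → round up to 175

175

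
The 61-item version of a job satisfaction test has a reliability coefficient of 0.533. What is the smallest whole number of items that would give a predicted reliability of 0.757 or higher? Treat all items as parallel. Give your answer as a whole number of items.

n = 0.757 × (1 − 0.533) / [ 0.533 × (1 − 0.757) ]
  = 0.353519 / 0.129519 = 2.7295
So the test needs 2.7295 × 61 ≈ 166.50 items; rounding up, 167.

167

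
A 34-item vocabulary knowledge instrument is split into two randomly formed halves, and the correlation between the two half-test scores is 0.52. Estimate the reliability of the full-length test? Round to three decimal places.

0.684

Each half is half the length of the full test, so the full test is n = 2 times a half.
r_full = 2r_hh / (1 + r_hh) = 2 × 0.52 / (1 + 0.52)
r_full = 1.0400 / 1.5200 ≈ 0.6842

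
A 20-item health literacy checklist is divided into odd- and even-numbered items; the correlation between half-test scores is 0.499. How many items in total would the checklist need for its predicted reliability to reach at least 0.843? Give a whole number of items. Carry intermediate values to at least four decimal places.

54

r_full = 2(0.499)/(1 + 0.499) = 0.6658
n = r_tgt(1 − r_full) / [r_full(1 − r_tgt)] = 0.843 × 0.3342 / (0.6658 × 0.157) ≈ 2.6952
Items = 2.6952 × 20 ≈ 53.90 → 54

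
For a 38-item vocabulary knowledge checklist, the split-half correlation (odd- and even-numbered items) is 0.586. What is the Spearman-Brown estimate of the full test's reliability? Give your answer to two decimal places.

0.74

Each half is half the length of the full test, so the full test is n = 2 times a half.
r_full = 2r_hh / (1 + r_hh) = 2 × 0.586 / (1 + 0.586)
       = 1.1720 / 1.5860 = 0.7390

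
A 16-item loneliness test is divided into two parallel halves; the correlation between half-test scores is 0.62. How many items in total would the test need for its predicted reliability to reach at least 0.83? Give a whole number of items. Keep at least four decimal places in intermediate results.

24

Corrected full-test reliability: r_full = 2 × 0.62 / (1 + 0.62) ≈ 0.7654
Solve Spearman-Brown for n: n = 0.83(1 − 0.7654) / [0.7654(1 − 0.83)] = 1.4965
Required items = 1.4965 × 16 = 23.94, so 24 items.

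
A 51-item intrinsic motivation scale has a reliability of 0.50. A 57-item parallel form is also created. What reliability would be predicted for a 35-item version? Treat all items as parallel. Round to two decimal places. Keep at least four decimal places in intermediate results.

The 57-item form is not needed; work directly from the 51-item form with n = 35/51 = 0.6863.
r_{35} = n·r / (1 + (n − 1)·r) = 0.3432 / 0.8432 ≈ 0.4070

0.41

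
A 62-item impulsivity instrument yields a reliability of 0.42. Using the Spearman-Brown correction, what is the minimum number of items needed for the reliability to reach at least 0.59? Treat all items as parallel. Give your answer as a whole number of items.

124

n = 0.59(1 − 0.42) / [0.42(1 − 0.59)]
  = 0.3422 / 0.1722 = 1.9872
1.9872 × 62 = 123.21 → 124 items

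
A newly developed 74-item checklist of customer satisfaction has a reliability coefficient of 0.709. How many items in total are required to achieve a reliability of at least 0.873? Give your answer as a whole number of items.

209

n = [0.873 × 0.291] / [0.709 × 0.127]
n = 0.254043 / 0.090043 ≈ 2.8214
So the test needs 2.8214 × 74 ≈ 208.78 items; rounding up, 209.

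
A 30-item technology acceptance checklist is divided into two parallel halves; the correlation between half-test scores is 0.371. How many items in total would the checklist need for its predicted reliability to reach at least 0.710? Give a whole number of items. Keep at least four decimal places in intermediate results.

63

Corrected full-test reliability: r_full = 2 × 0.371 / (1 + 0.371) ≈ 0.5412
Solve Spearman-Brown for n: n = 0.710(1 − 0.5412) / [0.5412(1 − 0.710)] = 2.0755
Required items = 2.0755 × 30 = 62.27, so 63 items.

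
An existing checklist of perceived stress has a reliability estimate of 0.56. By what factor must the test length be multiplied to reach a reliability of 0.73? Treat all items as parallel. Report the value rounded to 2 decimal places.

Rearranging the Spearman-Brown formula for n,
n = r*(1 − r) / [ r (1 − r*) ]
n = [0.73 × 0.44] / [0.56 × 0.27]
n = 0.3212 / 0.1512 ≈ 2.1243

2.12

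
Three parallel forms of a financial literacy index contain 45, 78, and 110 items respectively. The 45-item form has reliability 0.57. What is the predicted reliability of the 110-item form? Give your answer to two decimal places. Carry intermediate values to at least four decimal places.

0.76

Only the ratio of lengths matters: n = 110/45 = 2.4444
r_{110} = n·r / (1 + (n − 1)·r) = 1.3933 / 1.8233 ≈ 0.7642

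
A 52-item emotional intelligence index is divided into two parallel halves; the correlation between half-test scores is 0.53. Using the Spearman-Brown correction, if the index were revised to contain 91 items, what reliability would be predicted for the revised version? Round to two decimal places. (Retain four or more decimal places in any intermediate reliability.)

0.80

First correct the split-half correlation to full-test reliability: r_full = 2 × 0.53 / (1 + 0.53) ≈ 0.6928
Then adjust to 91 items: n = 91/52 = 1.7500
r_new = n·r_full / (1 + (n − 1)·r_full) = 1.2124 / 1.5196 ≈ 0.7978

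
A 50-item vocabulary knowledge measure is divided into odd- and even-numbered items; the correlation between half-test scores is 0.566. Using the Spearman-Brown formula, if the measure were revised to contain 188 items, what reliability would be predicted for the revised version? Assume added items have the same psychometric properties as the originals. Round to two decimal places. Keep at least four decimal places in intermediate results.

0.91

Spearman-Brown correction (n = 2): r_full = 2·0.566/(1 + 0.566) = 0.7229
Length factor from 50 to 188 items: n = 188/50 = 3.7600
r_new = n·r_full / (1 + (n − 1)·r_full) = 2.7181 / 2.9952 ≈ 0.9075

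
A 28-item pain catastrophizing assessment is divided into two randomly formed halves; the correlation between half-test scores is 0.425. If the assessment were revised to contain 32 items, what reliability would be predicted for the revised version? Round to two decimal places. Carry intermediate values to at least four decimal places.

First correct the split-half correlation to full-test reliability: r_full = 2 × 0.425 / (1 + 0.425) ≈ 0.5965
Length factor from 28 to 32 items: n = 32/28 = 1.1429
r_new = n·r_full / (1 + (n − 1)·r_full) = 0.6817 / 1.0852 ≈ 0.6282

0.63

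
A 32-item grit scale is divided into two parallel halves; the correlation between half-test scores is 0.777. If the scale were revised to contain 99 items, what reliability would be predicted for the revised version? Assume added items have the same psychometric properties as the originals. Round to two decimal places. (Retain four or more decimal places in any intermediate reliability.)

Full-test reliability from the split-half r: r_full = 2(0.777)/(1 + 0.777) = 0.8745
Length factor from 32 to 99 items: n = 99/32 = 3.0938
r_new = n·r_full / (1 + (n − 1)·r_full) = 2.7055 / 2.8310 ≈ 0.9557

0.96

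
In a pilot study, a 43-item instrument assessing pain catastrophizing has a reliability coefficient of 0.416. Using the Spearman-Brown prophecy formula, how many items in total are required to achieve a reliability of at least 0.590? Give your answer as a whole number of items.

n = 0.590(1 − 0.416) / [0.416(1 − 0.590)]
n = 0.344560 / 0.170560 ≈ 2.0202
Items needed = n × 43 = 2.0202 × 43 ≈ 86.87 → round up to 87

87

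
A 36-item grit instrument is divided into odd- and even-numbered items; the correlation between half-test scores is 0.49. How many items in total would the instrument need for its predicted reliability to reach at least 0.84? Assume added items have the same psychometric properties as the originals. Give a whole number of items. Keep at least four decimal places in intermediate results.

99

r_full = 2(0.49)/(1 + 0.49) = 0.6577
n = r_tgt(1 − r_full) / [r_full(1 − r_tgt)] = 0.84 × 0.3423 / (0.6577 × 0.16) ≈ 2.7324
Items = 2.7324 × 36 ≈ 98.37 → 99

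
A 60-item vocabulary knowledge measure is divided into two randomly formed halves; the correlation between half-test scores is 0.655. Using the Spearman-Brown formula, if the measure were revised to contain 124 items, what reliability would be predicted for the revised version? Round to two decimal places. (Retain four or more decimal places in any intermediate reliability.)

Full-test reliability from the split-half r: r_full = 2(0.655)/(1 + 0.655) = 0.7915
Length factor from 60 to 124 items: n = 124/60 = 2.0667
r_new = n·r_full / (1 + (n − 1)·r_full) = 1.6358 / 1.8443 ≈ 0.8869

0.89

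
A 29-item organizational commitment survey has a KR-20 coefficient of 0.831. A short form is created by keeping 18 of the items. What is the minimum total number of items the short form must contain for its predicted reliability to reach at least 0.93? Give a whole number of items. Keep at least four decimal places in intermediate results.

Short-form reliability: n = 18/29 = 0.6207; r_18 = n·r/(1+(n−1)r) ≈ 0.7532
Length factor from the short form to reach 0.93: n' = 0.93(1 − 0.7532) / [0.7532(1 − 0.93)] ≈ 4.3533
Total items = 4.3533 × 18 = 78.36, rounded up to 79.

79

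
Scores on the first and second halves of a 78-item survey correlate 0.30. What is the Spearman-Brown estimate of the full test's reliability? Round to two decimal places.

r_full = 2(0.30) / (1 + 0.30)
       = 0.6000 / 1.3000 = 0.4615

0.46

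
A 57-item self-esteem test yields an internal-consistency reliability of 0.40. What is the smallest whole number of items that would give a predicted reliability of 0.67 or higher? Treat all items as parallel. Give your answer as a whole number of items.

174

n = 0.67 × (1 − 0.40) / [ 0.40 × (1 − 0.67) ]
  = 0.4020 / 0.1320 = 3.0455
Items needed = n × 57 = 3.0455 × 57 ≈ 173.59 → round up to 174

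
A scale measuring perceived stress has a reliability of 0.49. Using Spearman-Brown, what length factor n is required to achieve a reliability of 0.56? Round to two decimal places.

n = 0.56 × (1 − 0.49) / [ 0.49 × (1 − 0.56) ]
  = 0.2856 / 0.2156 = 1.3247

1.32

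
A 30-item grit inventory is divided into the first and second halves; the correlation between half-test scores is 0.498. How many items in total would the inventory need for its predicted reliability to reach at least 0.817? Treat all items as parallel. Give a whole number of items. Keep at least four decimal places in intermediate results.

68

r_full = 2(0.498)/(1 + 0.498) = 0.6649
n = r_tgt(1 − r_full) / [r_full(1 − r_tgt)] = 0.817 × 0.3351 / (0.6649 × 0.183) ≈ 2.2500
Items = 2.2500 × 30 ≈ 67.50 → 68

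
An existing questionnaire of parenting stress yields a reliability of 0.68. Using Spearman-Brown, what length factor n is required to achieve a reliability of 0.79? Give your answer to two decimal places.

1.77

n = 0.79(1 − 0.68) / [0.68(1 − 0.79)]
n = 0.2528 / 0.1428 ≈ 1.7703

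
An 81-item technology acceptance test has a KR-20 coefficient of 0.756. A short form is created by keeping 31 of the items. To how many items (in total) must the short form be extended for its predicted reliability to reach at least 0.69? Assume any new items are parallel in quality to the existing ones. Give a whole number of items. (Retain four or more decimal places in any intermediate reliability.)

Short-form reliability: n = 31/81 = 0.3827; r_31 = n·r/(1+(n−1)r) ≈ 0.5425
Then solve for n' with r_old = 0.5425, r_target = 0.69: n' = 0.69(1 − 0.5425)/[0.5425(1 − 0.69)] = 1.8771
Total items = 1.8771 × 31 = 58.19, rounded up to 59.

59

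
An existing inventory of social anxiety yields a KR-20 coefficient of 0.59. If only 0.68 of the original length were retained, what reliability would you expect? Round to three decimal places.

By Spearman-Brown, r_new = n r / (1 + (n − 1) r).
r_new = 0.68·0.59 / [1 + (0.68 − 1)·0.59]
     = 0.4012 / 0.8112 = 0.4946

0.495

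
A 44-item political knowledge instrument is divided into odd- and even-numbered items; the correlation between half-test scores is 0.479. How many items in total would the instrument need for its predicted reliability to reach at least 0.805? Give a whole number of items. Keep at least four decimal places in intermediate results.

r_full = 2(0.479)/(1 + 0.479) = 0.6477
Solve Spearman-Brown for n: n = 0.805(1 − 0.6477) / [0.6477(1 − 0.805)] = 2.2454
Required items = 2.2454 × 44 = 98.80, so 99 items.

99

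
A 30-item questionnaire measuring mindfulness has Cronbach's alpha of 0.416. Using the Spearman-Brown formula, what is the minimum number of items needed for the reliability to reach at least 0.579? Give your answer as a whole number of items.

58

Spearman-Brown solved for the length factor n:
n = r*(1 − r) / [ r (1 − r*) ]
n = [0.579 × 0.584] / [0.416 × 0.421]
n = 0.338136 / 0.175136 ≈ 1.9307
Items needed = n × 30 = 1.9307 × 30 ≈ 57.92 → round up to 58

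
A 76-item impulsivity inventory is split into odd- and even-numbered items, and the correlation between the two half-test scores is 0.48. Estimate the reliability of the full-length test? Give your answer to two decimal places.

0.65

Apply the Spearman-Brown correction with n = 2:
r_full = 2(0.48) / (1 + 0.48)
       = 0.9600 / 1.4800 = 0.6486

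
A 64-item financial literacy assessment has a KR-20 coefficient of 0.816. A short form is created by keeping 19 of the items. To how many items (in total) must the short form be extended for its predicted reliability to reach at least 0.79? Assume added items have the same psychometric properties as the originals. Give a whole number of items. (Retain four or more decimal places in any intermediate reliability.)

55

Short-form reliability: n = 19/64 = 0.2969; r_19 = n·r/(1+(n−1)r) ≈ 0.5683
Length factor from the short form to reach 0.79: n' = 0.79(1 − 0.5683) / [0.5683(1 − 0.79)] ≈ 2.8577
Total items = 2.8577 × 19 = 54.30, rounded up to 55.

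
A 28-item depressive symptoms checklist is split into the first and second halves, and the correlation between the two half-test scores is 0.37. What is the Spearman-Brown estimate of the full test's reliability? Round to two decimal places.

0.54

Each half is half the length of the full test, so the full test is n = 2 times a half.
r_full = 2r_hh / (1 + r_hh) = 2 × 0.37 / (1 + 0.37)
       = 0.7400 / 1.3700 = 0.5401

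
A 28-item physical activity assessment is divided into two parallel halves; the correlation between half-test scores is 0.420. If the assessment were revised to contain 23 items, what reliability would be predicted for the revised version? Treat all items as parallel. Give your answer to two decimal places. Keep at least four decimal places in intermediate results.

Full-test reliability from the split-half r: r_full = 2(0.420)/(1 + 0.420) = 0.5915
Then adjust to 23 items: n = 23/28 = 0.8214
r_new = n·r_full / (1 + (n − 1)·r_full) = 0.4859 / 0.8944 ≈ 0.5433

0.54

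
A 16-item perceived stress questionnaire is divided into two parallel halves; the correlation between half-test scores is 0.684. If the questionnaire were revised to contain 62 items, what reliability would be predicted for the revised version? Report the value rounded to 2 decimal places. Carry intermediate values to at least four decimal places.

Spearman-Brown correction (n = 2): r_full = 2·0.684/(1 + 0.684) = 0.8124
Length factor from 16 to 62 items: n = 62/16 = 3.8750
r_new = n·r_full / (1 + (n − 1)·r_full) = 3.1481 / 3.3357 ≈ 0.9438

0.94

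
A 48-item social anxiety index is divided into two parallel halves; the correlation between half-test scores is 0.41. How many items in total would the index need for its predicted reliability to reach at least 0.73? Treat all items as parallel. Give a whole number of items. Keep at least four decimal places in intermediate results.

94

Corrected full-test reliability: r_full = 2 × 0.41 / (1 + 0.41) ≈ 0.5816
n = r_tgt(1 − r_full) / [r_full(1 − r_tgt)] = 0.73 × 0.4184 / (0.5816 × 0.27) ≈ 1.9450
Required items = 1.9450 × 48 = 93.36, so 94 items.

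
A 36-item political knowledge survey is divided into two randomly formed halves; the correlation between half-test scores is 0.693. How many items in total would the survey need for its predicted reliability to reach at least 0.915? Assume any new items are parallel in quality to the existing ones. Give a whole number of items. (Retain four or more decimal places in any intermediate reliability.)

Corrected full-test reliability: r_full = 2 × 0.693 / (1 + 0.693) ≈ 0.8187
Solve Spearman-Brown for n: n = 0.915(1 − 0.8187) / [0.8187(1 − 0.915)] = 2.3838
Items = 2.3838 × 36 ≈ 85.82 → 86

86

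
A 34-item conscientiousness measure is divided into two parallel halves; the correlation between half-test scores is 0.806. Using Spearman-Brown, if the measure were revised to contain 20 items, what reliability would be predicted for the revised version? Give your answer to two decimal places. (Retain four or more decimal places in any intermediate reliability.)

First correct the split-half correlation to full-test reliability: r_full = 2 × 0.806 / (1 + 0.806) ≈ 0.8926
Length factor from 34 to 20 items: n = 20/34 = 0.5882
r_new = n·r_full / (1 + (n − 1)·r_full) = 0.5250 / 0.6324 ≈ 0.8302

0.83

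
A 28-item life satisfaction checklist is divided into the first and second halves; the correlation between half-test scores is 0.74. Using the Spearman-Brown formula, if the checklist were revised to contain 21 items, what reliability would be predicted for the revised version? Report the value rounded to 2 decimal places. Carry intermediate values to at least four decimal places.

0.81

First correct the split-half correlation to full-test reliability: r_full = 2 × 0.74 / (1 + 0.74) ≈ 0.8506
Then adjust to 21 items: n = 21/28 = 0.7500
r_new = n·r_full / (1 + (n − 1)·r_full) = 0.6380 / 0.7873 ≈ 0.8104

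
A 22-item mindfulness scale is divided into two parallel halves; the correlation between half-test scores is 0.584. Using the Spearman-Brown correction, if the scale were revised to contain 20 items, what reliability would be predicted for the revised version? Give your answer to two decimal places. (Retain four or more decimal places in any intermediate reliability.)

0.72

Spearman-Brown correction (n = 2): r_full = 2·0.584/(1 + 0.584) = 0.7374
Then adjust to 20 items: n = 20/22 = 0.9091
r_new = n·r_full / (1 + (n − 1)·r_full) = 0.6704 / 0.9330 ≈ 0.7185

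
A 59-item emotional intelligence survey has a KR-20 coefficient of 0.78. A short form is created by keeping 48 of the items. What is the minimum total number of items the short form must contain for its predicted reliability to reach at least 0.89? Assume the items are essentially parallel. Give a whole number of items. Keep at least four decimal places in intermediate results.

Short-form reliability: n = 48/59 = 0.8136; r_48 = n·r/(1+(n−1)r) ≈ 0.7426
Length factor from the short form to reach 0.89: n' = 0.89(1 − 0.7426) / [0.7426(1 − 0.89)] ≈ 2.8045
Items = 2.8045 × 48 ≈ 134.62 → 135

135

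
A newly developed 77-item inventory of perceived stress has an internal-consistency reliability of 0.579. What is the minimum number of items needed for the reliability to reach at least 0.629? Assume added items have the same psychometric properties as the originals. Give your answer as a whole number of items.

95

Spearman-Brown solved for the length factor n:
n = r_target (1 − r_old) / [ r_old (1 − r_target) ]
n = 0.629(1 − 0.579) / [0.579(1 − 0.629)]
  = 0.264809 / 0.214809 = 1.2328
So the test needs 1.2328 × 77 ≈ 94.93 items; rounding up, 95.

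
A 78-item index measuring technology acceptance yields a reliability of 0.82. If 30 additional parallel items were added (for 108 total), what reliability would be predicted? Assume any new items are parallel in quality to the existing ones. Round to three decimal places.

0.863

Length ratio n = 108/78 = 1.3846
Apply the Spearman-Brown prophecy formula, r' = nr / [1 + (n − 1)r]:
r_new = 1.3846·0.82 / [1 + (1.3846 − 1)·0.82]
r_new = 1.1354 / 1.3154 ≈ 0.8632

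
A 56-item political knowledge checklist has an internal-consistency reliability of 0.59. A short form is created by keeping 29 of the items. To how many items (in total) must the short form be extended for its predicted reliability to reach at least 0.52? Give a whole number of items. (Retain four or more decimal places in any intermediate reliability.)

43

Short-form reliability: n = 29/56 = 0.5179; r_29 = n·r/(1+(n−1)r) ≈ 0.4270
Then solve for n' with r_old = 0.4270, r_target = 0.52: n' = 0.52(1 − 0.4270)/[0.4270(1 − 0.52)] = 1.4537
Items = 1.4537 × 29 ≈ 42.16 → 43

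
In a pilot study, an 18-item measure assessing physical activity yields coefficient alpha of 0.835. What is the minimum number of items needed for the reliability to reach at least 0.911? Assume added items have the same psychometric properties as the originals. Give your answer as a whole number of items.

Spearman-Brown solved for the length factor n:
n = r_target (1 − r_old) / [ r_old (1 − r_target) ]
n = 0.911(1 − 0.835) / [0.835(1 − 0.911)]
  = 0.150315 / 0.074315 = 2.0227
Items needed = n × 18 = 2.0227 × 18 ≈ 36.41 → round up to 37

37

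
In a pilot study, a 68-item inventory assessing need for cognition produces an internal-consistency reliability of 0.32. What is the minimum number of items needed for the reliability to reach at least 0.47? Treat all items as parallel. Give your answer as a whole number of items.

Spearman-Brown solved for the length factor n:
n = r_target (1 − r_old) / [ r_old (1 − r_target) ]
n = 0.47(1 − 0.32) / [0.32(1 − 0.47)]
n = 0.3196 / 0.1696 ≈ 1.8844
1.8844 × 68 = 128.14 → 129 items

129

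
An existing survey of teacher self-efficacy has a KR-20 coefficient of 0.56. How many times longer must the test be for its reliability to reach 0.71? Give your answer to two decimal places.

1.92

n = 0.71 × (1 − 0.56) / [ 0.56 × (1 − 0.71) ]
  = 0.3124 / 0.1624 = 1.9236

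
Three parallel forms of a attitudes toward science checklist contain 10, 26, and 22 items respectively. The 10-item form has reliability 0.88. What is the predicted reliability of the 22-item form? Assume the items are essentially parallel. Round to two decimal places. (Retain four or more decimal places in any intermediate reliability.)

0.94

Only the ratio of lengths matters: n = 22/10 = 2.2000
r_{22} = n·r / (1 + (n − 1)·r) = 1.9360 / 2.0560 ≈ 0.9416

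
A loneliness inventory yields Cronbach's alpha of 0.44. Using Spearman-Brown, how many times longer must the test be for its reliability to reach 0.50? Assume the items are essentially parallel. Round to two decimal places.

1.27

Spearman-Brown solved for the length factor n:
n = r*(1 − r) / [ r (1 − r*) ]
n = 0.50 × (1 − 0.44) / [ 0.44 × (1 − 0.50) ]
n = 0.2800 / 0.2200 ≈ 1.2727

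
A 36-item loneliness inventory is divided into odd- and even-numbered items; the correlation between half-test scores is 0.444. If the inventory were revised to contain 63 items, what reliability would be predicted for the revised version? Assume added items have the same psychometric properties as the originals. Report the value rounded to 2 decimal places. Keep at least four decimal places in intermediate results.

0.74

First correct the split-half correlation to full-test reliability: r_full = 2 × 0.444 / (1 + 0.444) ≈ 0.6150
Length factor from 36 to 63 items: n = 63/36 = 1.7500
r_new = n·r_full / (1 + (n − 1)·r_full) = 1.0762 / 1.4612 ≈ 0.7365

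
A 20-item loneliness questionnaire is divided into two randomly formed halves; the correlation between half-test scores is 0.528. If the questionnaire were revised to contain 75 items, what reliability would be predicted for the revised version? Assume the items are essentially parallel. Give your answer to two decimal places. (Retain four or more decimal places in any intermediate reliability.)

Spearman-Brown correction (n = 2): r_full = 2·0.528/(1 + 0.528) = 0.6911
Length factor from 20 to 75 items: n = 75/20 = 3.7500
r_new = n·r_full / (1 + (n − 1)·r_full) = 2.5916 / 2.9005 ≈ 0.8935

0.89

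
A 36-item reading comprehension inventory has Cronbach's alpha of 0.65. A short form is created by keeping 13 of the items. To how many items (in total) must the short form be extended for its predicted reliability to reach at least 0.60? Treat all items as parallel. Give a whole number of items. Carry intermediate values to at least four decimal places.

30

First, r for the 13-item form: n = 13/36 = 0.3611, so r_13 = 0.3611·0.65/(1 + (0.3611 − 1)·0.65) = 0.4014
Then solve for n' with r_old = 0.4014, r_target = 0.60: n' = 0.60(1 − 0.4014)/[0.4014(1 − 0.60)] = 2.2369
Items = 2.2369 × 13 ≈ 29.08 → 30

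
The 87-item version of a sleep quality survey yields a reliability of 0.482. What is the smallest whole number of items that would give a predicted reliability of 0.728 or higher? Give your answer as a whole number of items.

251

Spearman-Brown solved for the length factor n:
n = r_target (1 − r_old) / [ r_old (1 − r_target) ]
n = 0.728 × (1 − 0.482) / [ 0.482 × (1 − 0.728) ]
n = 0.377104 / 0.131104 ≈ 2.8764
So the test needs 2.8764 × 87 ≈ 250.25 items; rounding up, 251.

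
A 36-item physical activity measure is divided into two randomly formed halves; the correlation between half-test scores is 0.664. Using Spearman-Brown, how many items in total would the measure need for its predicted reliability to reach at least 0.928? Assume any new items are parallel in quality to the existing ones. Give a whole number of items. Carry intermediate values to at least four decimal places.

118

Corrected full-test reliability: r_full = 2 × 0.664 / (1 + 0.664) ≈ 0.7981
n = r_tgt(1 − r_full) / [r_full(1 − r_tgt)] = 0.928 × 0.2019 / (0.7981 × 0.072) ≈ 3.2606
Required items = 3.2606 × 36 = 117.38, so 118 items.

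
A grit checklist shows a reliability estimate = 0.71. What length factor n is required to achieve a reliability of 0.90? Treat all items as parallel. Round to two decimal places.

3.68

Invert Spearman-Brown to solve for n:
n = r*(1 − r) / [ r (1 − r*) ]
n = [0.90 × 0.29] / [0.71 × 0.10]
  = 0.2610 / 0.0710 = 3.6761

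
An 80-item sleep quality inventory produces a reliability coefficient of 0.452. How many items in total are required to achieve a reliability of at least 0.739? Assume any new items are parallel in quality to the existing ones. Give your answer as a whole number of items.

275

Invert Spearman-Brown to solve for n:
n = r*(1 − r) / [ r (1 − r*) ]
n = 0.739 × (1 − 0.452) / [ 0.452 × (1 − 0.739) ]
  = 0.404972 / 0.117972 = 3.4328
Items needed = n × 80 = 3.4328 × 80 ≈ 274.62 → round up to 275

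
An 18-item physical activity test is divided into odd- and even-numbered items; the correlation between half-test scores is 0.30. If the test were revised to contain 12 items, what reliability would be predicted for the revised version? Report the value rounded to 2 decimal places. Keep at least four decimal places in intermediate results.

0.36

First correct the split-half correlation to full-test reliability: r_full = 2 × 0.30 / (1 + 0.30) ≈ 0.4615
Then adjust to 12 items: n = 12/18 = 0.6667
r_new = n·r_full / (1 + (n − 1)·r_full) = 0.3077 / 0.8462 ≈ 0.3636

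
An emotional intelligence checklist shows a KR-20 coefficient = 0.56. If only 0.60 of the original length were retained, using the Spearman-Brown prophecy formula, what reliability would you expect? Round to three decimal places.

0.433

r_new = (0.6 × 0.56) / (1 + (0.6 − 1) × 0.56)
r_new = 0.3360 / 0.7760 ≈ 0.4330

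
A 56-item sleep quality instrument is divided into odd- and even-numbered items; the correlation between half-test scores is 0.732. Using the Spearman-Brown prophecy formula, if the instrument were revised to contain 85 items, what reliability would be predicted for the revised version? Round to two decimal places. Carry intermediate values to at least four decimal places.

0.89

First correct the split-half correlation to full-test reliability: r_full = 2 × 0.732 / (1 + 0.732) ≈ 0.8453
Length factor from 56 to 85 items: n = 85/56 = 1.5179
r_new = n·r_full / (1 + (n − 1)·r_full) = 1.2831 / 1.4378 ≈ 0.8924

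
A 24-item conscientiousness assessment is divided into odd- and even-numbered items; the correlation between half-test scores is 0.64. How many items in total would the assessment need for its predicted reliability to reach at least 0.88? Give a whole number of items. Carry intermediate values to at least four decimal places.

50

Corrected full-test reliability: r_full = 2 × 0.64 / (1 + 0.64) ≈ 0.7805
Solve Spearman-Brown for n: n = 0.88(1 − 0.7805) / [0.7805(1 − 0.88)] = 2.0624
Required items = 2.0624 × 24 = 49.50, so 50 items.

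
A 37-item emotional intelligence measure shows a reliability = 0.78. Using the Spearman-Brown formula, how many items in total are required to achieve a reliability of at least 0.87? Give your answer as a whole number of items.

Rearranging the Spearman-Brown formula for n,
n = r_target (1 − r_old) / [ r_old (1 − r_target) ]
n = 0.87(1 − 0.78) / [0.78(1 − 0.87)]
  = 0.1914 / 0.1014 = 1.8876
So the test needs 1.8876 × 37 ≈ 69.84 items; rounding up, 70.

70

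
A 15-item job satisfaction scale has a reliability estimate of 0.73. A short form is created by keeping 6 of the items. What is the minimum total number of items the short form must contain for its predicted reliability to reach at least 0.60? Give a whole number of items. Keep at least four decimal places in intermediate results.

9

Short-form reliability: n = 6/15 = 0.4000; r_6 = n·r/(1+(n−1)r) ≈ 0.5196
Length factor from the short form to reach 0.60: n' = 0.60(1 − 0.5196) / [0.5196(1 − 0.60)] ≈ 1.3868
Total items = 1.3868 × 6 = 8.32, rounded up to 9.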